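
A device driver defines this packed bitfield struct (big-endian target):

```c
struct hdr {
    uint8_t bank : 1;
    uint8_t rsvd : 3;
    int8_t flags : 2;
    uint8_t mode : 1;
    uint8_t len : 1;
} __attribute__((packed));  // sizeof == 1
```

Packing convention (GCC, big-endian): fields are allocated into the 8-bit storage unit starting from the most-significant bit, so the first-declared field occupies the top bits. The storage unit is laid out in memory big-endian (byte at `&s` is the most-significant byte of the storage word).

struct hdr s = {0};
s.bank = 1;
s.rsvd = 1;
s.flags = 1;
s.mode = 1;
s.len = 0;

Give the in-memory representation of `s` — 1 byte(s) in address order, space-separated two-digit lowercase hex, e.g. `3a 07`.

96

bank (1b) val=1 bits=0x1 at bit 7: 0x80
rsvd (3b) val=1 bits=0x1 at bit 4: 0x90
flags (2b) val=1 bits=0x1 at bit 2: 0x94
mode (1b) val=1 bits=0x1 at bit 1: 0x96
len (1b) val=0 bits=0x0 at bit 0: 0x96
word = 0x96 → big-endian bytes:
  [0]=0x96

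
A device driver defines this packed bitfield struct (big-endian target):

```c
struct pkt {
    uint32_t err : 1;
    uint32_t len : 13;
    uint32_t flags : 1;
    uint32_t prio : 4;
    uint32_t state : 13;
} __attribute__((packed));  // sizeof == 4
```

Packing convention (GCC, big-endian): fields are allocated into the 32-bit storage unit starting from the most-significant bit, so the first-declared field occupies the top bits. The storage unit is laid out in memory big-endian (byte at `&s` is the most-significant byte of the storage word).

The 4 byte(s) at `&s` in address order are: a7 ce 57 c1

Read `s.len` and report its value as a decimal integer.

2547

[0]=0xa7 [1]=0xce [2]=0x57 [3]=0xc1 (big-endian) → word 0xa7ce57c1
err:1 @ bit 31 → (0xa7ce57c1>>31)&0x1 = 0x1
len:13 @ bit 18 → (0xa7ce57c1>>18)&0x1fff = 0x9f3  ←
flags:1 @ bit 17 → (0xa7ce57c1>>17)&0x1 = 0x1
prio:4 @ bit 13 → (0xa7ce57c1>>13)&0xf = 0x2
state:13 @ bit 0 → (0xa7ce57c1>>0)&0x1fff = 0x17c1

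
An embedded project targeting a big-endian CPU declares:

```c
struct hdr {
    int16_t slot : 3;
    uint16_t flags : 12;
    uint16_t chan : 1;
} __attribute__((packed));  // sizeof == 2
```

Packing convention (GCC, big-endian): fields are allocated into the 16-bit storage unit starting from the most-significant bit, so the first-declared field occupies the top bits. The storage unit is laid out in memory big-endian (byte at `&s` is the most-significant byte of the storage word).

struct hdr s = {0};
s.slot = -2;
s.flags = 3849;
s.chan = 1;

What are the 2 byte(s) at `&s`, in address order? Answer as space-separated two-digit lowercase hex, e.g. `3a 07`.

slot (3b) val=-2 bits=0x6 at bit 13: 0xc000
flags (12b) val=3849 bits=0xf09 at bit 1: 0xde12
chan (1b) val=1 bits=0x1 at bit 0: 0xde13
word = 0xde13 → big-endian bytes:
  [0]=0xde  [1]=0x13

de 13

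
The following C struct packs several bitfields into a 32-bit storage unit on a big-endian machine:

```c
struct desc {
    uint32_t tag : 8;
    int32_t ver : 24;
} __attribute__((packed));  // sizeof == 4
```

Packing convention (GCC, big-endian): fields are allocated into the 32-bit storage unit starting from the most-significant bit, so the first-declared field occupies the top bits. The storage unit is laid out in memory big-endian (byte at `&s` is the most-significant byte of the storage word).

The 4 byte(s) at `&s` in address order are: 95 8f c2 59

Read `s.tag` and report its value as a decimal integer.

149

[0]=0x95 [1]=0x8f [2]=0xc2 [3]=0x59 (big-endian) → word 0x958fc259
tag [24+:8] = (word>>24) & 0xff = 149  ←
ver [0+:24] = (word>>0) & 0xffffff = 9421401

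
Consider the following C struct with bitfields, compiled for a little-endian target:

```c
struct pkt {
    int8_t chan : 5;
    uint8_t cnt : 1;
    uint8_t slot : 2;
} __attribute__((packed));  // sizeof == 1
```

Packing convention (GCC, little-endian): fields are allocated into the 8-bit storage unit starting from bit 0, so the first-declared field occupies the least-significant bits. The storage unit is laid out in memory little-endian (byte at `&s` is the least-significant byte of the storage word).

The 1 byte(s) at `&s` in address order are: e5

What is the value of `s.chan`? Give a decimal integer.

[0]=0xe5 (little-endian) → word 0xe5
chan [0+:5] = (word>>0) & 0x1f = 5  ←
cnt [5+:1] = (word>>5) & 0x1 = 1
slot [6+:2] = (word>>6) & 0x3 = 3
chan signed 5b, MSB=0: value = 5

5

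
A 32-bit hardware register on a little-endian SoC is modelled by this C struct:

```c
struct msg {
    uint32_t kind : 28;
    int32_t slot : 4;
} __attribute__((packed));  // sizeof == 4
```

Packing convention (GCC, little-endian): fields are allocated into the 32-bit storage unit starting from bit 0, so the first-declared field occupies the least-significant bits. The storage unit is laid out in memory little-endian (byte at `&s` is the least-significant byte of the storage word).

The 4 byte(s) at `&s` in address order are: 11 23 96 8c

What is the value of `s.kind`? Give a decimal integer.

[0]=0x11 [1]=0x23 [2]=0x96 [3]=0x8c (little-endian) → word 0x8c962311
kind [0+:28] = (word>>0) & 0xfffffff = 211165969  ←
slot [28+:4] = (word>>28) & 0xf = 8

211165969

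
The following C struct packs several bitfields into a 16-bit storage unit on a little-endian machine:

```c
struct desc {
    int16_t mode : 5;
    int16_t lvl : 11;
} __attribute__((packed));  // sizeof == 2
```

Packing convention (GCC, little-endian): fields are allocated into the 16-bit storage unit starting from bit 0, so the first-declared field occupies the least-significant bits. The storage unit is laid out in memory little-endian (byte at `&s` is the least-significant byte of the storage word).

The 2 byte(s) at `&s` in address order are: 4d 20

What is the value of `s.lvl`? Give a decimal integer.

[0]=0x4d [1]=0x20 (little-endian) → word 0x204d
mode:5 @ bit 0 → (0x204d>>0)&0x1f = 0xd
lvl:11 @ bit 5 → (0x204d>>5)&0x7ff = 0x102  ←
lvl signed 11b, MSB=0: value = 258

258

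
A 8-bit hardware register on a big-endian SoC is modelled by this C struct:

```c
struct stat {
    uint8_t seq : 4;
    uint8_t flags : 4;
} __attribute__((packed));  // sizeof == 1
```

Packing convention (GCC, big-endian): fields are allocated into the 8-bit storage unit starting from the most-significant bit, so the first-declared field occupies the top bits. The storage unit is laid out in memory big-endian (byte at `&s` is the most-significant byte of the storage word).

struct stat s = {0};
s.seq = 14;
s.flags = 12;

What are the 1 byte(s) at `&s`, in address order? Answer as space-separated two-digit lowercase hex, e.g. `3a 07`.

[4+:4] seq=14 & 0xf = 0xe; word=0xe0
[0+:4] flags=12 & 0xf = 0xc; word=0xec
word = 0xec → big-endian bytes:
  [0]=0xec

ec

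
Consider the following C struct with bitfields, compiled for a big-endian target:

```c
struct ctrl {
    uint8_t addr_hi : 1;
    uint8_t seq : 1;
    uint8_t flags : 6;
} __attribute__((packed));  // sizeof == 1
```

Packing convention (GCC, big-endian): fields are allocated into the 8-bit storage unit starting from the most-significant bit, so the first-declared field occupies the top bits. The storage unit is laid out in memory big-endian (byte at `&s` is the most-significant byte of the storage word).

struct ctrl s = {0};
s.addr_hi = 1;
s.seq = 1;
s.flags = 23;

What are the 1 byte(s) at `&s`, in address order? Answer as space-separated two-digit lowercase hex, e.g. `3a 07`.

addr_hi (1b) val=1 bits=0x1 at bit 7: 0x80
seq (1b) val=1 bits=0x1 at bit 6: 0xc0
flags (6b) val=23 bits=0x17 at bit 0: 0xd7
word = 0xd7 → big-endian bytes:
  [0]=0xd7

d7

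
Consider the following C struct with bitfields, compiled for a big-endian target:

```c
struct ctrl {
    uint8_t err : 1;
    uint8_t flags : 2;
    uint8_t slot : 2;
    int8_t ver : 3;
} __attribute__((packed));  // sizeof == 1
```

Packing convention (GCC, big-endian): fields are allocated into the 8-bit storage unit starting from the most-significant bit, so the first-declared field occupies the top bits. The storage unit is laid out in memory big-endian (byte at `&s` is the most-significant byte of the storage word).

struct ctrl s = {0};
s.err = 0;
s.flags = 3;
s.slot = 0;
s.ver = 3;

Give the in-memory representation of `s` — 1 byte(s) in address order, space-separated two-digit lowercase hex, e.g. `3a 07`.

63

[7+:1] err=0 & 0x1 = 0x0; word=0x00
[5+:2] flags=3 & 0x3 = 0x3; word=0x60
[3+:2] slot=0 & 0x3 = 0x0; word=0x60
[0+:3] ver=3 & 0x7 = 0x3; word=0x63
word = 0x63 → big-endian bytes:
  [0]=0x63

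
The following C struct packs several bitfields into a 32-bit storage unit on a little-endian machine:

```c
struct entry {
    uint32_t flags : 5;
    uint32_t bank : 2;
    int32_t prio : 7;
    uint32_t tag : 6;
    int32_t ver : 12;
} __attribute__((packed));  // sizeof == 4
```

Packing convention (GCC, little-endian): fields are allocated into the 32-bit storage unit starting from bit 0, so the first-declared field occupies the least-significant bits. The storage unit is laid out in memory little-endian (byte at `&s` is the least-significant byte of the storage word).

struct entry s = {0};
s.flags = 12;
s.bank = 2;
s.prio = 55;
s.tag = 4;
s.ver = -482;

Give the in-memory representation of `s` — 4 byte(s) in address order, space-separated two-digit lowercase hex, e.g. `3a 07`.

cc 1b e1 e1

flags:5 = 12 → 0xc << 0 → word 0x0000000c
bank:2 = 2 → 0x2 << 5 → word 0x0000004c
prio:7 = 55 → 0x37 << 7 → word 0x00001bcc
tag:6 = 4 → 0x4 << 14 → word 0x00011bcc
ver:12 = -482 → 0xe1e << 20 → word 0xe1e11bcc
word = 0xe1e11bcc → little-endian bytes:
  [0]=0xcc  [1]=0x1b  [2]=0xe1  [3]=0xe1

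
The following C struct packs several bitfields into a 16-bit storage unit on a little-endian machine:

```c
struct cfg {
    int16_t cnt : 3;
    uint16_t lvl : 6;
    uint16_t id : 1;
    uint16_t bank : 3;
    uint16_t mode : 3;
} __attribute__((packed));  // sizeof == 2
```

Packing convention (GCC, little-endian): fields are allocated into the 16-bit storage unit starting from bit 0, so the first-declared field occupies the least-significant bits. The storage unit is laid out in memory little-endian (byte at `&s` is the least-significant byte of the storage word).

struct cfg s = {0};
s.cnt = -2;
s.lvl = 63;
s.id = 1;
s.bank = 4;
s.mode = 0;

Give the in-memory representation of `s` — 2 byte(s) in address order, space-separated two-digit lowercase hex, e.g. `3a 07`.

cnt (3b) val=-2 bits=0x6 at bit 0: 0x0006
lvl (6b) val=63 bits=0x3f at bit 3: 0x01fe
id (1b) val=1 bits=0x1 at bit 9: 0x03fe
bank (3b) val=4 bits=0x4 at bit 10: 0x13fe
mode (3b) val=0 bits=0x0 at bit 13: 0x13fe
word = 0x13fe → little-endian bytes:
  [0]=0xfe  [1]=0x13

fe 13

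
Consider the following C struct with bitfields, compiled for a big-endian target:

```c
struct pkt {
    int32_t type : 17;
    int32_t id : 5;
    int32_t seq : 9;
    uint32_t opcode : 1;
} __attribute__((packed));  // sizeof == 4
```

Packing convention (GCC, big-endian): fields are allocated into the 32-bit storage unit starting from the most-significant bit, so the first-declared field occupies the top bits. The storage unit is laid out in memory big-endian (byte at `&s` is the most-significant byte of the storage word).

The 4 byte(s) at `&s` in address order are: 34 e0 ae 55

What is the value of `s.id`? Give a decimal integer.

[0]=0x34 [1]=0xe0 [2]=0xae [3]=0x55 (big-endian) → word 0x34e0ae55
type:17 @ bit 15 → (0x34e0ae55>>15)&0x1ffff = 0x69c1
id:5 @ bit 10 → (0x34e0ae55>>10)&0x1f = 0xb  ←
seq:9 @ bit 1 → (0x34e0ae55>>1)&0x1ff = 0x12a
opcode:1 @ bit 0 → (0x34e0ae55>>0)&0x1 = 0x1
id signed 5b, MSB=0: value = 11

11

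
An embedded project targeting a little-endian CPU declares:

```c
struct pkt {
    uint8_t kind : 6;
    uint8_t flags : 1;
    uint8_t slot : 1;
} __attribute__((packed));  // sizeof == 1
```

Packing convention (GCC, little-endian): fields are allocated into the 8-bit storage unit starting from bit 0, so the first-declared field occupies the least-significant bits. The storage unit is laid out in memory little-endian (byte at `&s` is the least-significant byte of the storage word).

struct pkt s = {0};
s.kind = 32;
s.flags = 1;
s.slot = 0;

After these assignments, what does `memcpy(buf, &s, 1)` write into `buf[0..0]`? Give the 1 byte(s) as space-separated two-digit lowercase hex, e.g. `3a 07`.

60

[0+:6] kind=32 & 0x3f = 0x20; word=0x20
[6+:1] flags=1 & 0x1 = 0x1; word=0x60
[7+:1] slot=0 & 0x1 = 0x0; word=0x60
word = 0x60 → little-endian bytes:
  [0]=0x60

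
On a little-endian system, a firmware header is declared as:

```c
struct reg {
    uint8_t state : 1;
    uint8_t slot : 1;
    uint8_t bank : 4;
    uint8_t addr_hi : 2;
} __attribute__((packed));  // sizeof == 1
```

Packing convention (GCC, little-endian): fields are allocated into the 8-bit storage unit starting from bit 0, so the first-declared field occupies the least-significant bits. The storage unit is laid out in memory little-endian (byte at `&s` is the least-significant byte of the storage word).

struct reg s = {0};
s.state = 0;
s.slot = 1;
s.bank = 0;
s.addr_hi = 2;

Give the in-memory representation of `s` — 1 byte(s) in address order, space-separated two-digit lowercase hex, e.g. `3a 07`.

state:1 = 0 → 0x0 << 0 → word 0x00
slot:1 = 1 → 0x1 << 1 → word 0x02
bank:4 = 0 → 0x0 << 2 → word 0x02
addr_hi:2 = 2 → 0x2 << 6 → word 0x82
word = 0x82 → little-endian bytes:
  [0]=0x82

82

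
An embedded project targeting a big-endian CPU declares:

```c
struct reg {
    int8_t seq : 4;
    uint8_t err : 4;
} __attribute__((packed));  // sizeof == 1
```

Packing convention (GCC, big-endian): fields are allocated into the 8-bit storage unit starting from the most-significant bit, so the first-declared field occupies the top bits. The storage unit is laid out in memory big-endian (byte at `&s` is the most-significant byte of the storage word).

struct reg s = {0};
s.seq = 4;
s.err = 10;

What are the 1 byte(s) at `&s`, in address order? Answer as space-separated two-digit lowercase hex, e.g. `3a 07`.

[4+:4] seq=4 & 0xf = 0x4; word=0x40
[0+:4] err=10 & 0xf = 0xa; word=0x4a
word = 0x4a → big-endian bytes:
  [0]=0x4a

4a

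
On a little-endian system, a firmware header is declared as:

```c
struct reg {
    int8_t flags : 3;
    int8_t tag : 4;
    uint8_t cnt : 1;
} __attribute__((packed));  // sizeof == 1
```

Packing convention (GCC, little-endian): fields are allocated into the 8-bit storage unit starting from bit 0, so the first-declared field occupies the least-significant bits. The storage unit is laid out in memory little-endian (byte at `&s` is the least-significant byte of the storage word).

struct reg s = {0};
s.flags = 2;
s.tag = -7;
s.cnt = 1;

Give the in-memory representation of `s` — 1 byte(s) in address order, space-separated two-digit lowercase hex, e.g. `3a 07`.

ca

[0+:3] flags=2 & 0x7 = 0x2; word=0x02
[3+:4] tag=-7 & 0xf = 0x9; word=0x4a
[7+:1] cnt=1 & 0x1 = 0x1; word=0xca
word = 0xca → little-endian bytes:
  [0]=0xca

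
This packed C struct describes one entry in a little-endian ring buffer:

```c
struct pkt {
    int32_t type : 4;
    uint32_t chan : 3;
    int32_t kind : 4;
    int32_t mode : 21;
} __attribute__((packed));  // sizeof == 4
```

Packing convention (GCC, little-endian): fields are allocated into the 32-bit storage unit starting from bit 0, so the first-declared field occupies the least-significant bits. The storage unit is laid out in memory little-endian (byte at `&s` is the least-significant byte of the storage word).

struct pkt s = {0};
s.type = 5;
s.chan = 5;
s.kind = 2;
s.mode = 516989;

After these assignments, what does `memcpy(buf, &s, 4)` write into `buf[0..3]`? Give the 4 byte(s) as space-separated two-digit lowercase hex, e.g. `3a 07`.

type (4b) val=5 bits=0x5 at bit 0: 0x00000005
chan (3b) val=5 bits=0x5 at bit 4: 0x00000055
kind (4b) val=2 bits=0x2 at bit 7: 0x00000155
mode (21b) val=516989 bits=0x7e37d at bit 11: 0x3f1be955
word = 0x3f1be955 → little-endian bytes:
  [0]=0x55  [1]=0xe9  [2]=0x1b  [3]=0x3f

55 e9 1b 3f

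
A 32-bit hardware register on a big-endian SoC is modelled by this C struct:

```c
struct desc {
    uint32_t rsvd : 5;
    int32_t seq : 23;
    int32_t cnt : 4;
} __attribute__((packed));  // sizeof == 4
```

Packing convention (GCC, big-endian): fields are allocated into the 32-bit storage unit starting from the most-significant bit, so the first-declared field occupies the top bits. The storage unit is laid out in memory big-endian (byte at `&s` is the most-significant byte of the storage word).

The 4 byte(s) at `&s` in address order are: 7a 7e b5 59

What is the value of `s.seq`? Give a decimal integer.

2616149

[0]=0x7a [1]=0x7e [2]=0xb5 [3]=0x59 (big-endian) → word 0x7a7eb559
rsvd [27+:5] = (word>>27) & 0x1f = 15
seq [4+:23] = (word>>4) & 0x7fffff = 2616149  ←
cnt [0+:4] = (word>>0) & 0xf = 9
seq signed 23b, MSB=0: value = 2616149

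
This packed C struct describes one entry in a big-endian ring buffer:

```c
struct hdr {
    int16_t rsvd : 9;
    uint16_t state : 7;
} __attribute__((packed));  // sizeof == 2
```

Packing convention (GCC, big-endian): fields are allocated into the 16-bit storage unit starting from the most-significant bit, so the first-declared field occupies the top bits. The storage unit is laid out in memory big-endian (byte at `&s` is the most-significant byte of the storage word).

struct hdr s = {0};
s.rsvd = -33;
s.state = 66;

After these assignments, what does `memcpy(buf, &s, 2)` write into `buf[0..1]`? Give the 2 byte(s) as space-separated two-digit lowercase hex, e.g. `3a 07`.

rsvd (9b) val=-33 bits=0x1df at bit 7: 0xef80
state (7b) val=66 bits=0x42 at bit 0: 0xefc2
word = 0xefc2 → big-endian bytes:
  [0]=0xef  [1]=0xc2

ef c2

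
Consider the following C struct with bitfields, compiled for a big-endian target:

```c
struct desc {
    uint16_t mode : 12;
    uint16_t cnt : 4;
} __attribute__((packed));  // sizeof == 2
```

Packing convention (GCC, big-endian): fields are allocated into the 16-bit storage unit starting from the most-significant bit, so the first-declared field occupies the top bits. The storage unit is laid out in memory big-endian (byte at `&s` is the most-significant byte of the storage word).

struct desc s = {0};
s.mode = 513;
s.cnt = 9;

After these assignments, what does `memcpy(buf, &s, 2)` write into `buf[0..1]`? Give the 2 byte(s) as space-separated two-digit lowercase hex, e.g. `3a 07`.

20 19

[4+:12] mode=513 & 0xfff = 0x201; word=0x2010
[0+:4] cnt=9 & 0xf = 0x9; word=0x2019
word = 0x2019 → big-endian bytes:
  [0]=0x20  [1]=0x19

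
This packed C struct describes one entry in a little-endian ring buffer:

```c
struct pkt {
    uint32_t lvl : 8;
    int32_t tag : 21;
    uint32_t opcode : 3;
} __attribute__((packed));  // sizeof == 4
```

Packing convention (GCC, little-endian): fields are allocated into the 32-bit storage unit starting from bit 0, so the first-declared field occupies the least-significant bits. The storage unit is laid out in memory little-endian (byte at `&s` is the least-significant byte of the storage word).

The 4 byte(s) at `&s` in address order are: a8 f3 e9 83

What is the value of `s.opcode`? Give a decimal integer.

4

[0]=0xa8 [1]=0xf3 [2]=0xe9 [3]=0x83 (little-endian) → word 0x83e9f3a8
lvl:8 @ bit 0 → (0x83e9f3a8>>0)&0xff = 0xa8
tag:21 @ bit 8 → (0x83e9f3a8>>8)&0x1fffff = 0x3e9f3
opcode:3 @ bit 29 → (0x83e9f3a8>>29)&0x7 = 0x4  ←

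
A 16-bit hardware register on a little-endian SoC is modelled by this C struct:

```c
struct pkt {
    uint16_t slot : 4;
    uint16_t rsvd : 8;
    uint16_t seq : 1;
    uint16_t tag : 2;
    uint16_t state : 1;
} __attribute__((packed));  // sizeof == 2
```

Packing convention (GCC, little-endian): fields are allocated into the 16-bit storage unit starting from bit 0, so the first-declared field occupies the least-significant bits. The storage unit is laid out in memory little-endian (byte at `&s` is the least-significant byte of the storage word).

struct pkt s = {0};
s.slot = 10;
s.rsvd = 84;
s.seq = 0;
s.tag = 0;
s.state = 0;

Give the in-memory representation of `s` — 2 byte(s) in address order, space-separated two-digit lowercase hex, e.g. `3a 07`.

slot (4b) val=10 bits=0xa at bit 0: 0x000a
rsvd (8b) val=84 bits=0x54 at bit 4: 0x054a
seq (1b) val=0 bits=0x0 at bit 12: 0x054a
tag (2b) val=0 bits=0x0 at bit 13: 0x054a
state (1b) val=0 bits=0x0 at bit 15: 0x054a
word = 0x054a → little-endian bytes:
  [0]=0x4a  [1]=0x05

4a 05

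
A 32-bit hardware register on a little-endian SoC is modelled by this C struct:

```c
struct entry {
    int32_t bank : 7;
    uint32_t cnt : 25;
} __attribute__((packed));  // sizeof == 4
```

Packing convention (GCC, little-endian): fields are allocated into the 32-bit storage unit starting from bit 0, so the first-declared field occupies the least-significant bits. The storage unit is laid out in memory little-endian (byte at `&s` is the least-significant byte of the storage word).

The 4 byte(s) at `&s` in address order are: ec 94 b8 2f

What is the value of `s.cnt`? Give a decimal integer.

6254889

[0]=0xec [1]=0x94 [2]=0xb8 [3]=0x2f (little-endian) → word 0x2fb894ec
bank:7 @ bit 0 → (0x2fb894ec>>0)&0x7f = 0x6c
cnt:25 @ bit 7 → (0x2fb894ec>>7)&0x1ffffff = 0x5f7129  ←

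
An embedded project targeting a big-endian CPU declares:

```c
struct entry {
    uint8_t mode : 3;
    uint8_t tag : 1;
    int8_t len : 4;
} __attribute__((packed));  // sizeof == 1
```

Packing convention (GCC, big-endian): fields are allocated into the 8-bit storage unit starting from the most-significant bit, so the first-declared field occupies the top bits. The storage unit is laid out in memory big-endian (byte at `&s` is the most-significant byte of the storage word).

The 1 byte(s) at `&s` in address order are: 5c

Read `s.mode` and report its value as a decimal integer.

[0]=0x5c (big-endian) → word 0x5c
mode [5+:3] = (word>>5) & 0x7 = 2  ←
tag [4+:1] = (word>>4) & 0x1 = 1
len [0+:4] = (word>>0) & 0xf = 12

2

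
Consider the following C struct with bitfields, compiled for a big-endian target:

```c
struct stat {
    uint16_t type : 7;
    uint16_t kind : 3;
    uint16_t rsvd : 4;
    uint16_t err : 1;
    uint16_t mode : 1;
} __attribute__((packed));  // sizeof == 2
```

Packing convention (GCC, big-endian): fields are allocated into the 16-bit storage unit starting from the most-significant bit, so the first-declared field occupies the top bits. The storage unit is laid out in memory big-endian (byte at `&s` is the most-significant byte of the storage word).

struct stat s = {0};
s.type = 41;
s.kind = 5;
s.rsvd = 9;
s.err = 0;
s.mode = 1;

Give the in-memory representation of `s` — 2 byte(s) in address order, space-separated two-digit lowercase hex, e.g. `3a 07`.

[9+:7] type=41 & 0x7f = 0x29; word=0x5200
[6+:3] kind=5 & 0x7 = 0x5; word=0x5340
[2+:4] rsvd=9 & 0xf = 0x9; word=0x5364
[1+:1] err=0 & 0x1 = 0x0; word=0x5364
[0+:1] mode=1 & 0x1 = 0x1; word=0x5365
word = 0x5365 → big-endian bytes:
  [0]=0x53  [1]=0x65

53 65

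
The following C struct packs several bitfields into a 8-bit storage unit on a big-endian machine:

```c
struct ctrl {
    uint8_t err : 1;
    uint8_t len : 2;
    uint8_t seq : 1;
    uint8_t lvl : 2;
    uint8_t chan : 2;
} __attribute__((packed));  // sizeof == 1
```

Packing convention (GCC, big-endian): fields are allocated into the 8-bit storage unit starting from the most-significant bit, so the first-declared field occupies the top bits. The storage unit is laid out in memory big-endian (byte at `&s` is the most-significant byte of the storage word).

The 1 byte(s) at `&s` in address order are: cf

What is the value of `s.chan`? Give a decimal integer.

[0]=0xcf (big-endian) → word 0xcf
err:1 @ bit 7 → (0xcf>>7)&0x1 = 0x1
len:2 @ bit 5 → (0xcf>>5)&0x3 = 0x2
seq:1 @ bit 4 → (0xcf>>4)&0x1 = 0x0
lvl:2 @ bit 2 → (0xcf>>2)&0x3 = 0x3
chan:2 @ bit 0 → (0xcf>>0)&0x3 = 0x3  ←

3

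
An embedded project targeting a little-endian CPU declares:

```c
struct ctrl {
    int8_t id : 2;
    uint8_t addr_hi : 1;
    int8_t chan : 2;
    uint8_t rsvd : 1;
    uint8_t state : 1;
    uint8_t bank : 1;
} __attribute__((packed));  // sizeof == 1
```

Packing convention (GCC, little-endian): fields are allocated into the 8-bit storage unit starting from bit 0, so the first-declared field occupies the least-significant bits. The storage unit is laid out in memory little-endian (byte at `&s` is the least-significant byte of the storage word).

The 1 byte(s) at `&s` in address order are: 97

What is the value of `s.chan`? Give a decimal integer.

-2

[0]=0x97 (little-endian) → word 0x97
id [0+:2] = (word>>0) & 0x3 = 3
addr_hi [2+:1] = (word>>2) & 0x1 = 1
chan [3+:2] = (word>>3) & 0x3 = 2  ←
rsvd [5+:1] = (word>>5) & 0x1 = 0
state [6+:1] = (word>>6) & 0x1 = 0
bank [7+:1] = (word>>7) & 0x1 = 1
chan signed 2b, MSB=1: 2 - 4 = -2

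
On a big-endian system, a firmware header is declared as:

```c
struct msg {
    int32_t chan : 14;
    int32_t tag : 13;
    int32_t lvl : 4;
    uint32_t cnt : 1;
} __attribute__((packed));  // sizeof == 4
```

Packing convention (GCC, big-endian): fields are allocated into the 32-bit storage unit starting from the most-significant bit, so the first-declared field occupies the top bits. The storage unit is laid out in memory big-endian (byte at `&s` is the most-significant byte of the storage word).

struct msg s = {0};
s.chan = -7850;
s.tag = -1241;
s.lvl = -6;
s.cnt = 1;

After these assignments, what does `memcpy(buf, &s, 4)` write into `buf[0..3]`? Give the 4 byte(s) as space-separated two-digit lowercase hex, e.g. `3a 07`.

[18+:14] chan=-7850 & 0x3fff = 0x2156; word=0x85580000
[5+:13] tag=-1241 & 0x1fff = 0x1b27; word=0x855b64e0
[1+:4] lvl=-6 & 0xf = 0xa; word=0x855b64f4
[0+:1] cnt=1 & 0x1 = 0x1; word=0x855b64f5
word = 0x855b64f5 → big-endian bytes:
  [0]=0x85  [1]=0x5b  [2]=0x64  [3]=0xf5

85 5b 64 f5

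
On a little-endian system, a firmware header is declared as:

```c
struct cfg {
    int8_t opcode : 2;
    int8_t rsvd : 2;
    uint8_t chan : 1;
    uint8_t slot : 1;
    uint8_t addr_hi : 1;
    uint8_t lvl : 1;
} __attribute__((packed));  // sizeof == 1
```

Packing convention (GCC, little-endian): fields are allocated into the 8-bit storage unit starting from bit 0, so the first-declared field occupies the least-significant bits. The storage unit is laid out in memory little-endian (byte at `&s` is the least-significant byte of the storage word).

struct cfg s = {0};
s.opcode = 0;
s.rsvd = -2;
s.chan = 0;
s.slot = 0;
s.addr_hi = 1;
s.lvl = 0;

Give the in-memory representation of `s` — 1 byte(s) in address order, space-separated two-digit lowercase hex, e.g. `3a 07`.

opcode (2b) val=0 bits=0x0 at bit 0: 0x00
rsvd (2b) val=-2 bits=0x2 at bit 2: 0x08
chan (1b) val=0 bits=0x0 at bit 4: 0x08
slot (1b) val=0 bits=0x0 at bit 5: 0x08
addr_hi (1b) val=1 bits=0x1 at bit 6: 0x48
lvl (1b) val=0 bits=0x0 at bit 7: 0x48
word = 0x48 → little-endian bytes:
  [0]=0x48

48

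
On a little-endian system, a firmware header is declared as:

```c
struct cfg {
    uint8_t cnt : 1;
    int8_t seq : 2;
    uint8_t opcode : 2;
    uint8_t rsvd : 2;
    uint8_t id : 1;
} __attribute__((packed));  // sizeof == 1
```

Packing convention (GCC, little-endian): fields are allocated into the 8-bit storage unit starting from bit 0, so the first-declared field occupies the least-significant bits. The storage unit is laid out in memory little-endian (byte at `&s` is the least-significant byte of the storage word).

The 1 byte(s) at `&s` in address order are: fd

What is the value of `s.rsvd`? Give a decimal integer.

[0]=0xfd (little-endian) → word 0xfd
cnt:1 @ bit 0 → (0xfd>>0)&0x1 = 0x1
seq:2 @ bit 1 → (0xfd>>1)&0x3 = 0x2
opcode:2 @ bit 3 → (0xfd>>3)&0x3 = 0x3
rsvd:2 @ bit 5 → (0xfd>>5)&0x3 = 0x3  ←
id:1 @ bit 7 → (0xfd>>7)&0x1 = 0x1

3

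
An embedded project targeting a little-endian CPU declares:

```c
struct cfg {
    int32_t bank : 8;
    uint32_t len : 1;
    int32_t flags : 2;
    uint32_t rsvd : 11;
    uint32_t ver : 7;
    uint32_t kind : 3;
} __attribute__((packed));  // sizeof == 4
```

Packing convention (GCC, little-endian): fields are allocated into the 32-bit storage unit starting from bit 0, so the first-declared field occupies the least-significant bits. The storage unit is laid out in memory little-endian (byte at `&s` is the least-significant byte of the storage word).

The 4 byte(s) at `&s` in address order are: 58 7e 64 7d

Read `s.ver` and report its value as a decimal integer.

[0]=0x58 [1]=0x7e [2]=0x64 [3]=0x7d (little-endian) → word 0x7d647e58
bank [0+:8] = (word>>0) & 0xff = 88
len [8+:1] = (word>>8) & 0x1 = 0
flags [9+:2] = (word>>9) & 0x3 = 3
rsvd [11+:11] = (word>>11) & 0x7ff = 1167
ver [22+:7] = (word>>22) & 0x7f = 117  ←
kind [29+:3] = (word>>29) & 0x7 = 3

117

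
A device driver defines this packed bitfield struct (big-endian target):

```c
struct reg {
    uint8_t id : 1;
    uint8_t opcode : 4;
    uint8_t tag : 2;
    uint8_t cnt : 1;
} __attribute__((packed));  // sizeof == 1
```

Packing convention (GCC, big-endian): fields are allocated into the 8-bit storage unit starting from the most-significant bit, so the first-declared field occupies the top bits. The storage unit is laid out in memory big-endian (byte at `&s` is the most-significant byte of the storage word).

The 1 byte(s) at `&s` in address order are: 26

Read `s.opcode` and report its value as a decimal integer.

4

[0]=0x26 (big-endian) → word 0x26
id [7+:1] = (word>>7) & 0x1 = 0
opcode [3+:4] = (word>>3) & 0xf = 4  ←
tag [1+:2] = (word>>1) & 0x3 = 3
cnt [0+:1] = (word>>0) & 0x1 = 0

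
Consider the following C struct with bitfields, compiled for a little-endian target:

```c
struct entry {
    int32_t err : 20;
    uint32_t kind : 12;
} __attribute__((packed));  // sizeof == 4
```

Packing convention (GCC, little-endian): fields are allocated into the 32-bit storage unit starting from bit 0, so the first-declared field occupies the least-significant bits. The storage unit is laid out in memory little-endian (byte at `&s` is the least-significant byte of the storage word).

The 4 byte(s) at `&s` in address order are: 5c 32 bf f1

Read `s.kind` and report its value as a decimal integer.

3867

[0]=0x5c [1]=0x32 [2]=0xbf [3]=0xf1 (little-endian) → word 0xf1bf325c
err [0+:20] = (word>>0) & 0xfffff = 995932
kind [20+:12] = (word>>20) & 0xfff = 3867  ←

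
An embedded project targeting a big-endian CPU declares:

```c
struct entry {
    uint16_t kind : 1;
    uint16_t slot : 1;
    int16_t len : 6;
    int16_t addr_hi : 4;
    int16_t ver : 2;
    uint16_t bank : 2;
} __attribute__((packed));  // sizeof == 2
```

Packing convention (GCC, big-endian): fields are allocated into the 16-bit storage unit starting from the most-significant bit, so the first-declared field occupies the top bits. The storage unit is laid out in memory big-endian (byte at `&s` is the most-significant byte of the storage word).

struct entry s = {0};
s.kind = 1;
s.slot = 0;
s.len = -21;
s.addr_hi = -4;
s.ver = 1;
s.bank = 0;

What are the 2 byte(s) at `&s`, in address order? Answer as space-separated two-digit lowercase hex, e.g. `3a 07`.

[15+:1] kind=1 & 0x1 = 0x1; word=0x8000
[14+:1] slot=0 & 0x1 = 0x0; word=0x8000
[8+:6] len=-21 & 0x3f = 0x2b; word=0xab00
[4+:4] addr_hi=-4 & 0xf = 0xc; word=0xabc0
[2+:2] ver=1 & 0x3 = 0x1; word=0xabc4
[0+:2] bank=0 & 0x3 = 0x0; word=0xabc4
word = 0xabc4 → big-endian bytes:
  [0]=0xab  [1]=0xc4

ab c4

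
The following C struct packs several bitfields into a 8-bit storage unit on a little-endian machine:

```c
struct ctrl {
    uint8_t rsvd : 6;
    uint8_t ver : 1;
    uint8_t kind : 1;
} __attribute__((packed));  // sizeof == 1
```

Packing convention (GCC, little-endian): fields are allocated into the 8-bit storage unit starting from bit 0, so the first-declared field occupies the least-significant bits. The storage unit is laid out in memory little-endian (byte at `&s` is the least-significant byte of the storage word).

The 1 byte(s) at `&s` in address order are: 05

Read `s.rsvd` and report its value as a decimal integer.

5

[0]=0x05 (little-endian) → word 0x05
rsvd:6 @ bit 0 → (0x05>>0)&0x3f = 0x5  ←
ver:1 @ bit 6 → (0x05>>6)&0x1 = 0x0
kind:1 @ bit 7 → (0x05>>7)&0x1 = 0x0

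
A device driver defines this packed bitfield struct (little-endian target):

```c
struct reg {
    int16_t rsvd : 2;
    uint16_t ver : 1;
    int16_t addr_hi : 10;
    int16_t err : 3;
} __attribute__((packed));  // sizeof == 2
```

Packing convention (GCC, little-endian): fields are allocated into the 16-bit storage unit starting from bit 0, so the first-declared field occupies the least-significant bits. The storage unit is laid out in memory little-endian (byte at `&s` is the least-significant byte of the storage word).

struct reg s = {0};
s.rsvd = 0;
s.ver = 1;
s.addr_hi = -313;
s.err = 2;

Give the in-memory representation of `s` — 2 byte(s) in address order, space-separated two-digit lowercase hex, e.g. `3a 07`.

rsvd:2 = 0 → 0x0 << 0 → word 0x0000
ver:1 = 1 → 0x1 << 2 → word 0x0004
addr_hi:10 = -313 → 0x2c7 << 3 → word 0x163c
err:3 = 2 → 0x2 << 13 → word 0x563c
word = 0x563c → little-endian bytes:
  [0]=0x3c  [1]=0x56

3c 56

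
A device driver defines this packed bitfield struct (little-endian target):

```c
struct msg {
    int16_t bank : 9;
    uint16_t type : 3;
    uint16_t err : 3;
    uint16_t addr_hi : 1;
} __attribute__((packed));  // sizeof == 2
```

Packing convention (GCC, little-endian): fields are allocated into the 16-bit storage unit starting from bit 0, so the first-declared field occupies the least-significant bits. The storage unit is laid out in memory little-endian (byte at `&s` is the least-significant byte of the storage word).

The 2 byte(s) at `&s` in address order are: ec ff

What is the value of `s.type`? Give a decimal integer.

7

[0]=0xec [1]=0xff (little-endian) → word 0xffec
bank [0+:9] = (word>>0) & 0x1ff = 492
type [9+:3] = (word>>9) & 0x7 = 7  ←
err [12+:3] = (word>>12) & 0x7 = 7
addr_hi [15+:1] = (word>>15) & 0x1 = 1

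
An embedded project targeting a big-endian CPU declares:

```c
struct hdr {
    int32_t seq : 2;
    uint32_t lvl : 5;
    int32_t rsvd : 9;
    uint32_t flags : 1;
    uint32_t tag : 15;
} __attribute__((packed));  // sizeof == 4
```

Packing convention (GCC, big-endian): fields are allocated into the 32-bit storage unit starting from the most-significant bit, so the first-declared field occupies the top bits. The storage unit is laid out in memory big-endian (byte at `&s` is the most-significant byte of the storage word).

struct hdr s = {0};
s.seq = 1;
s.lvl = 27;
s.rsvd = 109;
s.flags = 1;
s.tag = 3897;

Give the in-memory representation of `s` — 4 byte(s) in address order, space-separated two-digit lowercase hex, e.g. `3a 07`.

76 6d 8f 39

[30+:2] seq=1 & 0x3 = 0x1; word=0x40000000
[25+:5] lvl=27 & 0x1f = 0x1b; word=0x76000000
[16+:9] rsvd=109 & 0x1ff = 0x6d; word=0x766d0000
[15+:1] flags=1 & 0x1 = 0x1; word=0x766d8000
[0+:15] tag=3897 & 0x7fff = 0xf39; word=0x766d8f39
word = 0x766d8f39 → big-endian bytes:
  [0]=0x76  [1]=0x6d  [2]=0x8f  [3]=0x39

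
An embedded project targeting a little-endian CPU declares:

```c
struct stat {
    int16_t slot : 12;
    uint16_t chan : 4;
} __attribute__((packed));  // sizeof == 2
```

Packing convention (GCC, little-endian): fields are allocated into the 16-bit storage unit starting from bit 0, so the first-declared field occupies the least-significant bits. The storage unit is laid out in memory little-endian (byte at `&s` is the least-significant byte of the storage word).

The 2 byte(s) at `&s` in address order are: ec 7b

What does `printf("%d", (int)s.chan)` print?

[0]=0xec [1]=0x7b (little-endian) → word 0x7bec
slot:12 @ bit 0 → (0x7bec>>0)&0xfff = 0xbec
chan:4 @ bit 12 → (0x7bec>>12)&0xf = 0x7  ←

7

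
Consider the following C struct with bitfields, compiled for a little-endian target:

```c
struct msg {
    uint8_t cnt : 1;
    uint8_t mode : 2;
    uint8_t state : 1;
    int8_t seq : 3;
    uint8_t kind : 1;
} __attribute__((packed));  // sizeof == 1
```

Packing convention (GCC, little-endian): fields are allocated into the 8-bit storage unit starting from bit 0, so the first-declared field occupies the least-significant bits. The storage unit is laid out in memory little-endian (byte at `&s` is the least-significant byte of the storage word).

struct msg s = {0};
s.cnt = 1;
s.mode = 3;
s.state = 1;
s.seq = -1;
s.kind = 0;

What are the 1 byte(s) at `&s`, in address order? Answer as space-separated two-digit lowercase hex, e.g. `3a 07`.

[0+:1] cnt=1 & 0x1 = 0x1; word=0x01
[1+:2] mode=3 & 0x3 = 0x3; word=0x07
[3+:1] state=1 & 0x1 = 0x1; word=0x0f
[4+:3] seq=-1 & 0x7 = 0x7; word=0x7f
[7+:1] kind=0 & 0x1 = 0x0; word=0x7f
word = 0x7f → little-endian bytes:
  [0]=0x7f

7f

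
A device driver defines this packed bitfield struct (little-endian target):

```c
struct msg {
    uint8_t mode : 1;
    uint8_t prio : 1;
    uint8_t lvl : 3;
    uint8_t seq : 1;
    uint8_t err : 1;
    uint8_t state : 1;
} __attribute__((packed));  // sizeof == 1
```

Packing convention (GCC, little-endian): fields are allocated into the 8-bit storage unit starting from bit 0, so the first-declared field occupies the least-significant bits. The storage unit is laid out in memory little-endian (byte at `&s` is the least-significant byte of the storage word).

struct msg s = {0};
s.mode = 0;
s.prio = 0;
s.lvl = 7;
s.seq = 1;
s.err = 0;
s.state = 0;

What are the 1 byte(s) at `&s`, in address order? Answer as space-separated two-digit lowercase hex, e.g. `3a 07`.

3c

[0+:1] mode=0 & 0x1 = 0x0; word=0x00
[1+:1] prio=0 & 0x1 = 0x0; word=0x00
[2+:3] lvl=7 & 0x7 = 0x7; word=0x1c
[5+:1] seq=1 & 0x1 = 0x1; word=0x3c
[6+:1] err=0 & 0x1 = 0x0; word=0x3c
[7+:1] state=0 & 0x1 = 0x0; word=0x3c
word = 0x3c → little-endian bytes:
  [0]=0x3c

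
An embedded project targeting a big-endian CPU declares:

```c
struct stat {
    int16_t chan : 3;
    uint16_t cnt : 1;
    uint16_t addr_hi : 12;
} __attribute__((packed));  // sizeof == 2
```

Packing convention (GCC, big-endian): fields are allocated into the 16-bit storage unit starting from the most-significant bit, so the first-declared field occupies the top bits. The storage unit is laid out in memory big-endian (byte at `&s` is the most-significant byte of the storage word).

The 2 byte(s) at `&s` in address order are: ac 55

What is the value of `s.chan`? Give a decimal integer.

-3

[0]=0xac [1]=0x55 (big-endian) → word 0xac55
chan [13+:3] = (word>>13) & 0x7 = 5  ←
cnt [12+:1] = (word>>12) & 0x1 = 0
addr_hi [0+:12] = (word>>0) & 0xfff = 3157
chan signed 3b, MSB=1: 5 - 8 = -3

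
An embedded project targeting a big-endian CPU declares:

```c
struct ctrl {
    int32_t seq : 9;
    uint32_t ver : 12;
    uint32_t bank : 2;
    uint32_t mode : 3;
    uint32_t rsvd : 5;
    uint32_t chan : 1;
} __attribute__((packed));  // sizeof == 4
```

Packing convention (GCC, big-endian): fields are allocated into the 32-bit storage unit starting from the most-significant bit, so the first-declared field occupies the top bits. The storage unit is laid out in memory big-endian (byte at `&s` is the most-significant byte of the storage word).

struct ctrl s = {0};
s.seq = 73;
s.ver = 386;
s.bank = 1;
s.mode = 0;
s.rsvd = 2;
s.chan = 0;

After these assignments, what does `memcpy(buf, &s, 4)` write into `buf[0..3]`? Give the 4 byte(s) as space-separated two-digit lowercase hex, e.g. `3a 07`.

24 8c 12 04

seq (9b) val=73 bits=0x49 at bit 23: 0x24800000
ver (12b) val=386 bits=0x182 at bit 11: 0x248c1000
bank (2b) val=1 bits=0x1 at bit 9: 0x248c1200
mode (3b) val=0 bits=0x0 at bit 6: 0x248c1200
rsvd (5b) val=2 bits=0x2 at bit 1: 0x248c1204
chan (1b) val=0 bits=0x0 at bit 0: 0x248c1204
word = 0x248c1204 → big-endian bytes:
  [0]=0x24  [1]=0x8c  [2]=0x12  [3]=0x04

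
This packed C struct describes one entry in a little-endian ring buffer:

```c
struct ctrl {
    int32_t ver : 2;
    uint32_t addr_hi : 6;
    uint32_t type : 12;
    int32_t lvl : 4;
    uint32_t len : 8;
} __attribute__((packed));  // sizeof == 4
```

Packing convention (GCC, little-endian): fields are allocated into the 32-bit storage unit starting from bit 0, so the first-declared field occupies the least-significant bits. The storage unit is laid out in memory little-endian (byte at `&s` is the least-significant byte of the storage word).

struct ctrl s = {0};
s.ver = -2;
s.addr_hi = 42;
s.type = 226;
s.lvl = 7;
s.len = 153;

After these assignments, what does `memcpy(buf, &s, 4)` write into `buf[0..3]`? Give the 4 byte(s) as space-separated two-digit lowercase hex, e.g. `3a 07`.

aa e2 70 99

ver (2b) val=-2 bits=0x2 at bit 0: 0x00000002
addr_hi (6b) val=42 bits=0x2a at bit 2: 0x000000aa
type (12b) val=226 bits=0xe2 at bit 8: 0x0000e2aa
lvl (4b) val=7 bits=0x7 at bit 20: 0x0070e2aa
len (8b) val=153 bits=0x99 at bit 24: 0x9970e2aa
word = 0x9970e2aa → little-endian bytes:
  [0]=0xaa  [1]=0xe2  [2]=0x70  [3]=0x99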